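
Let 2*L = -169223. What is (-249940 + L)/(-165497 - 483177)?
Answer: 669103/1297348 ≈ 0.51575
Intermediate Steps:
L = -169223/2 (L = (½)*(-169223) = -169223/2 ≈ -84612.)
(-249940 + L)/(-165497 - 483177) = (-249940 - 169223/2)/(-165497 - 483177) = -669103/2/(-648674) = -669103/2*(-1/648674) = 669103/1297348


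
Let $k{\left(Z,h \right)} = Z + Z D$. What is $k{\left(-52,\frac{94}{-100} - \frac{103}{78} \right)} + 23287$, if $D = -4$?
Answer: $23443$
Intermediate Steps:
$k{\left(Z,h \right)} = - 3 Z$ ($k{\left(Z,h \right)} = Z + Z \left(-4\right) = Z - 4 Z = - 3 Z$)
$k{\left(-52,\frac{94}{-100} - \frac{103}{78} \right)} + 23287 = \left(-3\right) \left(-52\right) + 23287 = 156 + 23287 = 23443$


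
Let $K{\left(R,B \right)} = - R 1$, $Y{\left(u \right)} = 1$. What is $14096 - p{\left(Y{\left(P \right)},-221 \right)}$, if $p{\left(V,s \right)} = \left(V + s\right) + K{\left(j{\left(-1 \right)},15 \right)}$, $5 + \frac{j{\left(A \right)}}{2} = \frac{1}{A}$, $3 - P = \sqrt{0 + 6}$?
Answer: $14304$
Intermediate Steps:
$P = 3 - \sqrt{6}$ ($P = 3 - \sqrt{0 + 6} = 3 - \sqrt{6} \approx 0.55051$)
$j{\left(A \right)} = -10 + \frac{2}{A}$
$K{\left(R,B \right)} = - R$
$p{\left(V,s \right)} = 12 + V + s$ ($p{\left(V,s \right)} = \left(V + s\right) - \left(-10 + \frac{2}{-1}\right) = \left(V + s\right) - \left(-10 + 2 \left(-1\right)\right) = \left(V + s\right) - \left(-10 - 2\right) = \left(V + s\right) - -12 = \left(V + s\right) + 12 = 12 + V + s$)
$14096 - p{\left(Y{\left(P \right)},-221 \right)} = 14096 - \left(12 + 1 - 221\right) = 14096 - -208 = 14096 + 208 = 14304$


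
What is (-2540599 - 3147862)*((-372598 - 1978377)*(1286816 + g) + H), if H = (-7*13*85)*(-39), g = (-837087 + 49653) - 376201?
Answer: 1647350715483342410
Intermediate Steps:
g = -1163635 (g = -787434 - 376201 = -1163635)
H = 301665 (H = -91*85*(-39) = -7735*(-39) = 301665)
(-2540599 - 3147862)*((-372598 - 1978377)*(1286816 + g) + H) = (-2540599 - 3147862)*((-372598 - 1978377)*(1286816 - 1163635) + 301665) = -5688461*(-2350975*123181 + 301665) = -5688461*(-289595451475 + 301665) = -5688461*(-289595149810) = 1647350715483342410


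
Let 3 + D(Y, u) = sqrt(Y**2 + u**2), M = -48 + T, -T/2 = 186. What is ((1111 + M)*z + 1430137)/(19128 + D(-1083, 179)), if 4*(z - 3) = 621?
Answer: 1024094025/12680372 - 267737*sqrt(1204930)/63401860 ≈ 76.127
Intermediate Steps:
z = 633/4 (z = 3 + (1/4)*621 = 3 + 621/4 = 633/4 ≈ 158.25)
T = -372 (T = -2*186 = -372)
M = -420 (M = -48 - 372 = -420)
D(Y, u) = -3 + sqrt(Y**2 + u**2)
((1111 + M)*z + 1430137)/(19128 + D(-1083, 179)) = ((1111 - 420)*(633/4) + 1430137)/(19128 + (-3 + sqrt((-1083)**2 + 179**2))) = (691*(633/4) + 1430137)/(19128 + (-3 + sqrt(1172889 + 32041))) = (437403/4 + 1430137)/(19128 + (-3 + sqrt(1204930))) = 6157951/(4*(19125 + sqrt(1204930)))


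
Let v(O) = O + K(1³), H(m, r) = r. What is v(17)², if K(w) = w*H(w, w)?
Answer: 324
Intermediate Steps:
K(w) = w² (K(w) = w*w = w²)
v(O) = 1 + O (v(O) = O + (1³)² = O + 1² = O + 1 = 1 + O)
v(17)² = (1 + 17)² = 18² = 324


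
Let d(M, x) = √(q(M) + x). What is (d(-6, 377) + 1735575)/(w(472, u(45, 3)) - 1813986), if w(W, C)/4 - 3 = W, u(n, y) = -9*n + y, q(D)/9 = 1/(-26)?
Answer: -1735575/1812086 - √254618/47114236 ≈ -0.95779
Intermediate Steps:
q(D) = -9/26 (q(D) = 9/(-26) = 9*(-1/26) = -9/26)
d(M, x) = √(-9/26 + x)
u(n, y) = y - 9*n
w(W, C) = 12 + 4*W
(d(-6, 377) + 1735575)/(w(472, u(45, 3)) - 1813986) = (√(-234 + 676*377)/26 + 1735575)/((12 + 4*472) - 1813986) = (√(-234 + 254852)/26 + 1735575)/((12 + 1888) - 1813986) = (√254618/26 + 1735575)/(1900 - 1813986) = (1735575 + √254618/26)/(-1812086) = (1735575 + √254618/26)*(-1/1812086) = -1735575/1812086 - √254618/47114236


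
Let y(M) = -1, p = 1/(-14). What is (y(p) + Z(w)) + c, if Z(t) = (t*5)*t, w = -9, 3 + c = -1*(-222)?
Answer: 623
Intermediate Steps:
p = -1/14 ≈ -0.071429
c = 219 (c = -3 - 1*(-222) = -3 + 222 = 219)
Z(t) = 5*t² (Z(t) = (5*t)*t = 5*t²)
(y(p) + Z(w)) + c = (-1 + 5*(-9)²) + 219 = (-1 + 5*81) + 219 = (-1 + 405) + 219 = 404 + 219 = 623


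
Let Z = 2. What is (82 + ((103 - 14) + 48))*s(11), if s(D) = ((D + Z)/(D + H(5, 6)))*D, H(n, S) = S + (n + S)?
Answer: 31317/28 ≈ 1118.5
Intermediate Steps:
H(n, S) = n + 2*S (H(n, S) = S + (S + n) = n + 2*S)
s(D) = D*(2 + D)/(17 + D) (s(D) = ((D + 2)/(D + (5 + 2*6)))*D = ((2 + D)/(D + (5 + 12)))*D = ((2 + D)/(D + 17))*D = ((2 + D)/(17 + D))*D = D*(2 + D)/(17 + D))
(82 + ((103 - 14) + 48))*s(11) = (82 + ((103 - 14) + 48))*(11*(2 + 11)/(17 + 11)) = (82 + (89 + 48))*(11*13/28) = (82 + 137)*(11*(1/28)*13) = 219*(143/28) = 31317/28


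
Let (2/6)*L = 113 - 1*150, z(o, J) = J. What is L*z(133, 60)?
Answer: -6660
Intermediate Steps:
L = -111 (L = 3*(113 - 1*150) = 3*(113 - 150) = 3*(-37) = -111)
L*z(133, 60) = -111*60 = -6660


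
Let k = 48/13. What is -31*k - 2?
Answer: -1514/13 ≈ -116.46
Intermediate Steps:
k = 48/13 (k = 48*(1/13) = 48/13 ≈ 3.6923)
-31*k - 2 = -31*48/13 - 2 = -1488/13 - 2 = -1514/13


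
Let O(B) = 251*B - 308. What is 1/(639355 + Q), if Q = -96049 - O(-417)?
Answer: 1/648281 ≈ 1.5425e-6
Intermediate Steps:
O(B) = -308 + 251*B
Q = 8926 (Q = -96049 - (-308 + 251*(-417)) = -96049 - (-308 - 104667) = -96049 - 1*(-104975) = -96049 + 104975 = 8926)
1/(639355 + Q) = 1/(639355 + 8926) = 1/648281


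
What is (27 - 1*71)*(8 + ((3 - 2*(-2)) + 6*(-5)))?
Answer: 660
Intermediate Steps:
(27 - 1*71)*(8 + ((3 - 2*(-2)) + 6*(-5))) = (27 - 71)*(8 + ((3 + 4) - 30)) = -44*(8 + (7 - 30)) = -44*(8 - 23) = -44*(-15) = 660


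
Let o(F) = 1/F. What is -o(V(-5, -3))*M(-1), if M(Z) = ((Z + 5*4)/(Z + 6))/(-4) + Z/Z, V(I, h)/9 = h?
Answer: 1/540 ≈ 0.0018519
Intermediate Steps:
V(I, h) = 9*h
M(Z) = 1 - (20 + Z)/(4*(6 + Z)) (M(Z) = ((Z + 20)/(6 + Z))*(-¼) + 1 = ((20 + Z)/(6 + Z))*(-¼) + 1 = -(20 + Z)/(4*(6 + Z)) + 1 = 1 - (20 + Z)/(4*(6 + Z)))
-o(V(-5, -3))*M(-1) = -(4 + 3*(-1))/(4*(6 - 1))/(9*(-3)) = -(¼)*(4 - 3)/5/(-27) = -(-1)*(¼)*(⅕)*1/27 = -(-1)/(27*20) = -1*(-1/540) = 1/540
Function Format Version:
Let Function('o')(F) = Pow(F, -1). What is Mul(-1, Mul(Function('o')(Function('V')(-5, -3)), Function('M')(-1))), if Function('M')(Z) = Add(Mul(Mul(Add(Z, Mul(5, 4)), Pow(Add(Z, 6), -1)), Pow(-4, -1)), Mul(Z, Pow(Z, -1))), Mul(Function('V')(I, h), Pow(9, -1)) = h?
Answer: Rational(1, 540) ≈ 0.0018519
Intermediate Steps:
Function('V')(I, h) = Mul(9, h)
Function('M')(Z) = Add(1, Mul(Rational(-1, 4), Pow(Add(6, Z), -1), Add(20, Z))) (Function('M')(Z) = Add(Mul(Mul(Add(Z, 20), Pow(Add(6, Z), -1)), Rational(-1, 4)), 1) = Add(Mul(Mul(Add(20, Z), Pow(Add(6, Z), -1)), Rational(-1, 4)), 1) = Add(Mul(Mul(Pow(Add(6, Z), -1), Add(20, Z)), Rational(-1, 4)), 1) = Add(Mul(Rational(-1, 4), Pow(Add(6, Z), -1), Add(20, Z)), 1) = Add(1, Mul(Rational(-1, 4), Pow(Add(6, Z), -1), Add(20, Z))))
Mul(-1, Mul(Function('o')(Function('V')(-5, -3)), Function('M')(-1))) = Mul(-1, Mul(Pow(Mul(9, -3), -1), Mul(Rational(1, 4), Pow(Add(6, -1), -1), Add(4, Mul(3, -1))))) = Mul(-1, Mul(Pow(-27, -1), Mul(Rational(1, 4), Pow(5, -1), Add(4, -3)))) = Mul(-1, Mul(Rational(-1, 27), Mul(Rational(1, 4), Rational(1, 5), 1))) = Mul(-1, Mul(Rational(-1, 27), Rational(1, 20))) = Mul(-1, Rational(-1, 540)) = Rational(1, 540)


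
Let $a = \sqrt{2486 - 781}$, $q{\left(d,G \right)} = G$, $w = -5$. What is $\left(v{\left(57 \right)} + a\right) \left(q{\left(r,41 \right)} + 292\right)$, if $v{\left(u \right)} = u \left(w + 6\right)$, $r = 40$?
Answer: $18981 + 333 \sqrt{1705} \approx 32731.0$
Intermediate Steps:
$a = \sqrt{1705} \approx 41.292$
$v{\left(u \right)} = u$ ($v{\left(u \right)} = u \left(-5 + 6\right) = u 1 = u$)
$\left(v{\left(57 \right)} + a\right) \left(q{\left(r,41 \right)} + 292\right) = \left(57 + \sqrt{1705}\right) \left(41 + 292\right) = \left(57 + \sqrt{1705}\right) 333 = 18981 + 333 \sqrt{1705}$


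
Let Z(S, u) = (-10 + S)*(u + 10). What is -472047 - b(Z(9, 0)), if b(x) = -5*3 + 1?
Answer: -472033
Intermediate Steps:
Z(S, u) = (-10 + S)*(10 + u)
b(x) = -14 (b(x) = -15 + 1 = -14)
-472047 - b(Z(9, 0)) = -472047 - 1*(-14) = -472047 + 14 = -472033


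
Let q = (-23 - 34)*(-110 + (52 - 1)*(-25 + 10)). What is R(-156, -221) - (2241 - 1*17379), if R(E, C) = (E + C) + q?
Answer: 64636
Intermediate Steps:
q = 49875 (q = -57*(-110 + 51*(-15)) = -57*(-110 - 765) = -57*(-875) = 49875)
R(E, C) = 49875 + C + E (R(E, C) = (E + C) + 49875 = (C + E) + 49875 = 49875 + C + E)
R(-156, -221) - (2241 - 1*17379) = (49875 - 221 - 156) - (2241 - 1*17379) = 49498 - (2241 - 17379) = 49498 - 1*(-15138) = 49498 + 15138 = 64636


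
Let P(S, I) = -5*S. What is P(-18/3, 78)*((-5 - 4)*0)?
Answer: 0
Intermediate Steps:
P(-18/3, 78)*((-5 - 4)*0) = (-(-90)/3)*((-5 - 4)*0) = (-(-90)/3)*(-9*0) = -5*(-6)*0 = 30*0 = 0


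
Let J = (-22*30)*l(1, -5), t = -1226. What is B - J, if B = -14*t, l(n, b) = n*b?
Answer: 13864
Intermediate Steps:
l(n, b) = b*n
B = 17164 (B = -14*(-1226) = 17164)
J = 3300 (J = (-22*30)*(-5*1) = -660*(-5) = 3300)
B - J = 17164 - 1*3300 = 17164 - 3300 = 13864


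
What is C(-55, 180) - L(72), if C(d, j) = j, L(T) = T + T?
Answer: 36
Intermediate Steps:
L(T) = 2*T
C(-55, 180) - L(72) = 180 - 2*72 = 180 - 1*144 = 180 - 144 = 36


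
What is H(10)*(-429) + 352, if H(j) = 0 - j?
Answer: 4642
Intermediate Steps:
H(j) = -j
H(10)*(-429) + 352 = -1*10*(-429) + 352 = -10*(-429) + 352 = 4290 + 352 = 4642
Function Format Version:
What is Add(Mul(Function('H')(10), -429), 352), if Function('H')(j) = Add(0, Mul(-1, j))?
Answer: 4642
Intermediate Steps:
Function('H')(j) = Mul(-1, j)
Add(Mul(Function('H')(10), -429), 352) = Add(Mul(Mul(-1, 10), -429), 352) = Add(Mul(-10, -429), 352) = Add(4290, 352) = 4642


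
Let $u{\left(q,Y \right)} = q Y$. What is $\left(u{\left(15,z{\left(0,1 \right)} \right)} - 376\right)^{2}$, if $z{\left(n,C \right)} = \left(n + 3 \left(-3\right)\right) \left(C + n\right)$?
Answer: $261121$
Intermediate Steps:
$z{\left(n,C \right)} = \left(-9 + n\right) \left(C + n\right)$ ($z{\left(n,C \right)} = \left(n - 9\right) \left(C + n\right) = \left(-9 + n\right) \left(C + n\right)$)
$u{\left(q,Y \right)} = Y q$
$\left(u{\left(15,z{\left(0,1 \right)} \right)} - 376\right)^{2} = \left(\left(0^{2} - 9 - 0 + 1 \cdot 0\right) 15 - 376\right)^{2} = \left(\left(0 - 9 + 0 + 0\right) 15 - 376\right)^{2} = \left(\left(-9\right) 15 - 376\right)^{2} = \left(-135 - 376\right)^{2} = \left(-511\right)^{2} = 261121$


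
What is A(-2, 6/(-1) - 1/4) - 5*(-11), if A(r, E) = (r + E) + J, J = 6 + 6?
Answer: 235/4 ≈ 58.750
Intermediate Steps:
J = 12
A(r, E) = 12 + E + r (A(r, E) = (r + E) + 12 = (E + r) + 12 = 12 + E + r)
A(-2, 6/(-1) - 1/4) - 5*(-11) = (12 + (6/(-1) - 1/4) - 2) - 5*(-11) = (12 + (6*(-1) - 1*¼) - 2) + 55 = (12 + (-6 - ¼) - 2) + 55 = (12 - 25/4 - 2) + 55 = 15/4 + 55 = 235/4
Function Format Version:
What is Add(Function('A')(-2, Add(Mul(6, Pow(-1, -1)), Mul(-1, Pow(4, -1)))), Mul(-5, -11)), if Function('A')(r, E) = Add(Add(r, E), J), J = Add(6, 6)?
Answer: Rational(235, 4) ≈ 58.750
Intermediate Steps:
J = 12
Function('A')(r, E) = Add(12, E, r) (Function('A')(r, E) = Add(Add(r, E), 12) = Add(Add(E, r), 12) = Add(12, E, r))
Add(Function('A')(-2, Add(Mul(6, Pow(-1, -1)), Mul(-1, Pow(4, -1)))), Mul(-5, -11)) = Add(Add(12, Add(Mul(6, Pow(-1, -1)), Mul(-1, Pow(4, -1))), -2), Mul(-5, -11)) = Add(Add(12, Add(Mul(6, -1), Mul(-1, Rational(1, 4))), -2), 55) = Add(Add(12, Add(-6, Rational(-1, 4)), -2), 55) = Add(Add(12, Rational(-25, 4), -2), 55) = Add(Rational(15, 4), 55) = Rational(235, 4)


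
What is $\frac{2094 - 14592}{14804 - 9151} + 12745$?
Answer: $\frac{72034987}{5653} \approx 12743.0$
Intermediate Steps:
$\frac{2094 - 14592}{14804 - 9151} + 12745 = - \frac{12498}{5653} + 12745 = \frac{72034987}{5653}$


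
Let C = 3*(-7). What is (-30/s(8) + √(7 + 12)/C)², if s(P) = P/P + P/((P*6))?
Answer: (540 + √19)²/441 ≈ 671.94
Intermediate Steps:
s(P) = 7/6 (s(P) = 1 + P/((6*P)) = 1 + P*(1/(6*P)) = 1 + ⅙ = 7/6)
C = -21
(-30/s(8) + √(7 + 12)/C)² = (-30/7/6 + √(7 + 12)/(-21))² = (-30*6/7 + √19*(-1/21))² = (-180/7 - √19/21)²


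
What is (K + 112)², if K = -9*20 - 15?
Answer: 6889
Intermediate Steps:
K = -195 (K = -180 - 15 = -195)
(K + 112)² = (-195 + 112)² = (-83)² = 6889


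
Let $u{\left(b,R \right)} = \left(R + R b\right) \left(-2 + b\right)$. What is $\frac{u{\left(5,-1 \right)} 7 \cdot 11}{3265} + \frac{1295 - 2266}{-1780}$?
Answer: $\frac{140647}{1162340} \approx 0.121$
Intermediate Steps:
$u{\left(b,R \right)} = \left(-2 + b\right) \left(R + R b\right)$
$\frac{u{\left(5,-1 \right)} 7 \cdot 11}{3265} + \frac{1295 - 2266}{-1780} = \frac{- (-2 + 5^{2} - 5) 7 \cdot 11}{3265} + \frac{1295 - 2266}{-1780} = - (-2 + 25 - 5) 7 \cdot 11 \cdot \frac{1}{3265} - - \frac{971}{1780} = \left(-1\right) 18 \cdot 7 \cdot 11 \cdot \frac{1}{3265} + \frac{971}{1780} = \left(-18\right) 7 \cdot 11 \cdot \frac{1}{3265} + \frac{971}{1780} = \left(-126\right) 11 \cdot \frac{1}{3265} + \frac{971}{1780} = \left(-1386\right) \frac{1}{3265} + \frac{971}{1780} = - \frac{1386}{3265} + \frac{971}{1780} = \frac{140647}{1162340}$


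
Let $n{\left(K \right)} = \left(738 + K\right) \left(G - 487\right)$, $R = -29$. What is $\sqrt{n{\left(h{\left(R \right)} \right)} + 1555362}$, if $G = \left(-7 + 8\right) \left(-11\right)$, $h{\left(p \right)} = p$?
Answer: $2 \sqrt{300570} \approx 1096.5$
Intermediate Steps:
$G = -11$ ($G = 1 \left(-11\right) = -11$)
$n{\left(K \right)} = -367524 - 498 K$ ($n{\left(K \right)} = \left(738 + K\right) \left(-11 - 487\right) = \left(738 + K\right) \left(-498\right) = -367524 - 498 K$)
$\sqrt{n{\left(h{\left(R \right)} \right)} + 1555362} = \sqrt{\left(-367524 - -14442\right) + 1555362} = \sqrt{\left(-367524 + 14442\right) + 1555362} = \sqrt{-353082 + 1555362} = \sqrt{1202280} = 2 \sqrt{300570}$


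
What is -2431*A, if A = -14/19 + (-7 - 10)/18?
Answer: 1397825/342 ≈ 4087.2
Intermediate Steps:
A = -575/342 (A = -14*1/19 - 17*1/18 = -14/19 - 17/18 = -575/342 ≈ -1.6813)
-2431*A = -2431*(-575/342) = 1397825/342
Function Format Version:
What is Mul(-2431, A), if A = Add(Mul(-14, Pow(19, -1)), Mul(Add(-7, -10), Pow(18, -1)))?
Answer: Rational(1397825, 342) ≈ 4087.2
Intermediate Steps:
A = Rational(-575, 342) (A = Add(Mul(-14, Rational(1, 19)), Mul(-17, Rational(1, 18))) = Add(Rational(-14, 19), Rational(-17, 18)) = Rational(-575, 342) ≈ -1.6813)
Mul(-2431, A) = Mul(-2431, Rational(-575, 342)) = Rational(1397825, 342)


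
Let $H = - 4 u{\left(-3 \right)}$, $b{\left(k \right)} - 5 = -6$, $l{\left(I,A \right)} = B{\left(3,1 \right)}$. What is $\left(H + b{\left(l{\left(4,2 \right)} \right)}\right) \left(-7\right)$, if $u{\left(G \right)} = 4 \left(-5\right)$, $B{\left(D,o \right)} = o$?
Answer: $-553$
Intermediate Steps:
$l{\left(I,A \right)} = 1$
$u{\left(G \right)} = -20$
$b{\left(k \right)} = -1$ ($b{\left(k \right)} = 5 - 6 = -1$)
$H = 80$ ($H = \left(-4\right) \left(-20\right) = 80$)
$\left(H + b{\left(l{\left(4,2 \right)} \right)}\right) \left(-7\right) = \left(80 - 1\right) \left(-7\right) = 79 \left(-7\right) = -553$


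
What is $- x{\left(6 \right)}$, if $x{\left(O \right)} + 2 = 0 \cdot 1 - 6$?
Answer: $8$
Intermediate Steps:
$x{\left(O \right)} = -8$ ($x{\left(O \right)} = -2 + \left(0 \cdot 1 - 6\right) = -2 + \left(0 - 6\right) = -2 - 6 = -8$)
$- x{\left(6 \right)} = \left(-1\right) \left(-8\right) = 8$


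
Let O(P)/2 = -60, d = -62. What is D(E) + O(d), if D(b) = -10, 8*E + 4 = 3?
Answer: -130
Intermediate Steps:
O(P) = -120 (O(P) = 2*(-60) = -120)
E = -⅛ (E = -½ + (⅛)*3 = -½ + 3/8 = -⅛ ≈ -0.12500)
D(E) + O(d) = -10 - 120 = -130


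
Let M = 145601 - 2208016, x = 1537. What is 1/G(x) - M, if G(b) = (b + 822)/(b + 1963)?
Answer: 695034355/337 ≈ 2.0624e+6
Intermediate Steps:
G(b) = (822 + b)/(1963 + b)
M = -2062415
1/G(x) - M = 1/((822 + 1537)/(1963 + 1537)) - 1*(-2062415) = 1/(2359/3500) + 2062415 = 1/((1/3500)*2359) + 2062415 = 1/(337/500) + 2062415 = 500/337 + 2062415 = 695034355/337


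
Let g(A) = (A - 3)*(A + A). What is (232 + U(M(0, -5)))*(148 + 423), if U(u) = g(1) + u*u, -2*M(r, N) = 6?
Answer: 135327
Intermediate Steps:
g(A) = 2*A*(-3 + A) (g(A) = (-3 + A)*(2*A) = 2*A*(-3 + A))
M(r, N) = -3 (M(r, N) = -½*6 = -3)
U(u) = -4 + u² (U(u) = 2*1*(-3 + 1) + u*u = 2*1*(-2) + u² = -4 + u²)
(232 + U(M(0, -5)))*(148 + 423) = (232 + (-4 + (-3)²))*(148 + 423) = (232 + (-4 + 9))*571 = (232 + 5)*571 = 237*571 = 135327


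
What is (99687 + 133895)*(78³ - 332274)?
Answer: 33233579796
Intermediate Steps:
(99687 + 133895)*(78³ - 332274) = 233582*(474552 - 332274) = 233582*142278 = 33233579796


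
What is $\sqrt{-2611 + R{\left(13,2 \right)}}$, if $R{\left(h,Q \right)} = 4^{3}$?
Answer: $3 i \sqrt{283} \approx 50.468 i$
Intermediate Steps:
$R{\left(h,Q \right)} = 64$
$\sqrt{-2611 + R{\left(13,2 \right)}} = \sqrt{-2611 + 64} = \sqrt{-2547} = 3 i \sqrt{283}$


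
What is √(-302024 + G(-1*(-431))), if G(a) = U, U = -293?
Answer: I*√302317 ≈ 549.83*I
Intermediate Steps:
G(a) = -293
√(-302024 + G(-1*(-431))) = √(-302024 - 293) = √(-302317) = I*√302317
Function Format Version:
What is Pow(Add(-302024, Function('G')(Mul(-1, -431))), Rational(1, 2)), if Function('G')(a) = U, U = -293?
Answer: Mul(I, Pow(302317, Rational(1, 2))) ≈ Mul(549.83, I)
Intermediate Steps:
Function('G')(a) = -293
Pow(Add(-302024, Function('G')(Mul(-1, -431))), Rational(1, 2)) = Pow(Add(-302024, -293), Rational(1, 2)) = Pow(-302317, Rational(1, 2)) = Mul(I, Pow(302317, Rational(1, 2)))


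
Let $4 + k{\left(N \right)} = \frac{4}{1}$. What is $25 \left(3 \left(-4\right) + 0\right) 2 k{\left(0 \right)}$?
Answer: $0$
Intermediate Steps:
$k{\left(N \right)} = 0$ ($k{\left(N \right)} = -4 + \frac{4}{1} = -4 + 4 \cdot 1 = -4 + 4 = 0$)
$25 \left(3 \left(-4\right) + 0\right) 2 k{\left(0 \right)} = 25 \left(3 \left(-4\right) + 0\right) 2 \cdot 0 = 25 \left(-12 + 0\right) 2 \cdot 0 = 25 \left(\left(-12\right) 2\right) 0 = 25 \left(-24\right) 0 = \left(-600\right) 0 = 0$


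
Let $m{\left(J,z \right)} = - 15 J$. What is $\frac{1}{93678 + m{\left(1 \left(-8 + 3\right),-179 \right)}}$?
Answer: $\frac{1}{93753} \approx 1.0666 \cdot 10^{-5}$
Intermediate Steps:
$\frac{1}{93678 + m{\left(1 \left(-8 + 3\right),-179 \right)}} = \frac{1}{93678 - 15 \cdot 1 \left(-8 + 3\right)} = \frac{1}{93678 - 15 \cdot 1 \left(-5\right)} = \frac{1}{93678 - -75} = \frac{1}{93678 + 75} = \frac{1}{93753}$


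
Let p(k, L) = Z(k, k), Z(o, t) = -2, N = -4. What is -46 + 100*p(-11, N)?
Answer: -246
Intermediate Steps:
p(k, L) = -2
-46 + 100*p(-11, N) = -46 + 100*(-2) = -46 - 200 = -246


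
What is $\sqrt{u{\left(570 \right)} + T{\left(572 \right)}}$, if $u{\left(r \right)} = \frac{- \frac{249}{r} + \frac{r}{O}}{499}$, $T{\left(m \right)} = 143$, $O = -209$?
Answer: $\frac{\sqrt{155528664574470}}{1042910} \approx 11.958$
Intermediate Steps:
$u{\left(r \right)} = - \frac{249}{499 r} - \frac{r}{104291}$ ($u{\left(r \right)} = \frac{- \frac{249}{r} + \frac{r}{-209}}{499} = \left(- \frac{249}{r} + r \left(- \frac{1}{209}\right)\right) \frac{1}{499} = \left(- \frac{249}{r} - \frac{r}{209}\right) \frac{1}{499} = - \frac{249}{499 r} - \frac{r}{104291}$)
$\sqrt{u{\left(570 \right)} + T{\left(572 \right)}} = \sqrt{\frac{-52041 - 570^{2}}{104291 \cdot 570} + 143} = \sqrt{\frac{1}{104291} \cdot \frac{1}{570} \left(-52041 - 324900\right) + 143} = \sqrt{\frac{1}{104291} \cdot \frac{1}{570} \left(-376941\right) + 143} = \sqrt{- \frac{6613}{1042910} + 143} = \sqrt{\frac{149129517}{1042910}} = \frac{\sqrt{155528664574470}}{1042910}$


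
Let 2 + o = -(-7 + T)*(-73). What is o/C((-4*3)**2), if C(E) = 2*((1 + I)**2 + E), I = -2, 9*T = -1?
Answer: -469/261 ≈ -1.7969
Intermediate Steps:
T = -1/9 (T = (1/9)*(-1) = -1/9 ≈ -0.11111)
o = -4690/9 (o = -2 - (-7 - 1/9)*(-73) = -2 - 1*(-64/9)*(-73) = -2 + (64/9)*(-73) = -2 - 4672/9 = -4690/9 ≈ -521.11)
C(E) = 2 + 2*E (C(E) = 2*((1 - 2)**2 + E) = 2*((-1)**2 + E) = 2*(1 + E) = 2 + 2*E)
o/C((-4*3)**2) = -4690/(9*(2 + 2*(-4*3)**2)) = -4690/(9*(2 + 2*(-12)**2)) = -4690/(9*(2 + 2*144)) = -4690/(9*(2 + 288)) = -4690/9/290 = -4690/9*1/290 = -469/261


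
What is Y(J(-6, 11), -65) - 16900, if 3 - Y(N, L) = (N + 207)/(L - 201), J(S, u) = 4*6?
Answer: -642053/38 ≈ -16896.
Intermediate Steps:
J(S, u) = 24
Y(N, L) = 3 - (207 + N)/(-201 + L) (Y(N, L) = 3 - (N + 207)/(L - 201) = 3 - (207 + N)/(-201 + L))
Y(J(-6, 11), -65) - 16900 = (-810 - 1*24 + 3*(-65))/(-201 - 65) - 16900 = (-810 - 24 - 195)/(-266) - 16900 = -1/266*(-1029) - 16900 = 147/38 - 16900 = -642053/38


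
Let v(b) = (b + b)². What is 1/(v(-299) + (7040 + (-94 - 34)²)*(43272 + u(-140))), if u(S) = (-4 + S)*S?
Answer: 1/1486188772 ≈ 6.7286e-10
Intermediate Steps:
u(S) = S*(-4 + S)
v(b) = 4*b² (v(b) = (2*b)² = 4*b²)
1/(v(-299) + (7040 + (-94 - 34)²)*(43272 + u(-140))) = 1/(4*(-299)² + (7040 + (-94 - 34)²)*(43272 - 140*(-4 - 140))) = 1/(4*89401 + (7040 + (-128)²)*(43272 - 140*(-144))) = 1/(357604 + (7040 + 16384)*(43272 + 20160)) = 1/(357604 + 23424*63432) = 1/(357604 + 1485831168) = 1/1486188772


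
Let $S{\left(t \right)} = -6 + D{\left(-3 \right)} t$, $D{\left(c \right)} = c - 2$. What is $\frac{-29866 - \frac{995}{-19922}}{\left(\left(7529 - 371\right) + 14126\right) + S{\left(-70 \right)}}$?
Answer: $- \frac{594989457}{430873016} \approx -1.3809$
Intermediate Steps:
$D{\left(c \right)} = -2 + c$
$S{\left(t \right)} = -6 - 5 t$ ($S{\left(t \right)} = -6 + \left(-2 - 3\right) t = -6 - 5 t$)
$\frac{-29866 - \frac{995}{-19922}}{\left(\left(7529 - 371\right) + 14126\right) + S{\left(-70 \right)}} = \frac{-29866 - \frac{995}{-19922}}{\left(\left(7529 - 371\right) + 14126\right) - -344} = \frac{-29866 - - \frac{995}{19922}}{\left(7158 + 14126\right) + \left(-6 + 350\right)} = \frac{-29866 + \frac{995}{19922}}{21284 + 344} = - \frac{594989457}{19922 \cdot 21628} = \left(- \frac{594989457}{19922}\right) \frac{1}{21628} = - \frac{594989457}{430873016}$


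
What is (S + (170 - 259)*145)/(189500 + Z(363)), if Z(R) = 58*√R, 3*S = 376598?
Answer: 16007207125/26931771651 - 107784677*√3/53863543302 ≈ 0.59090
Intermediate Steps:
S = 376598/3 (S = (⅓)*376598 = 376598/3 ≈ 1.2553e+5)
(S + (170 - 259)*145)/(189500 + Z(363)) = (376598/3 + (170 - 259)*145)/(189500 + 58*√363) = (376598/3 - 89*145)/(189500 + 58*(11*√3)) = (376598/3 - 12905)/(189500 + 638*√3) = 337883/(3*(189500 + 638*√3))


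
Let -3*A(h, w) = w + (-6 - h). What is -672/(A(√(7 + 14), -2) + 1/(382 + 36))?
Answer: -2820476736/7533205 + 352243584*√21/7533205 ≈ -160.13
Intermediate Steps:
A(h, w) = 2 - w/3 + h/3 (A(h, w) = -(w + (-6 - h))/3 = -(-6 + w - h)/3 = 2 - w/3 + h/3)
-672/(A(√(7 + 14), -2) + 1/(382 + 36)) = -672/((2 - ⅓*(-2) + √(7 + 14)/3) + 1/(382 + 36)) = -672/((2 + ⅔ + √21/3) + 1/418) = -672/((8/3 + √21/3) + 1/418) = -672/(3347/1254 + √21/3)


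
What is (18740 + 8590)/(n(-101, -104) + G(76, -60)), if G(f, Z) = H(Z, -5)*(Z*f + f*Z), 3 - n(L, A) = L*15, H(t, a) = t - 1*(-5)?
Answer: 4555/83853 ≈ 0.054321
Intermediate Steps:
H(t, a) = 5 + t (H(t, a) = t + 5 = 5 + t)
n(L, A) = 3 - 15*L (n(L, A) = 3 - L*15 = 3 - 15*L)
G(f, Z) = 2*Z*f*(5 + Z) (G(f, Z) = (5 + Z)*(Z*f + f*Z) = (5 + Z)*(Z*f + Z*f) = (5 + Z)*(2*Z*f) = 2*Z*f*(5 + Z))
(18740 + 8590)/(n(-101, -104) + G(76, -60)) = (18740 + 8590)/((3 - 15*(-101)) + 2*(-60)*76*(5 - 60)) = 27330/((3 + 1515) + 2*(-60)*76*(-55)) = 27330/(1518 + 501600) = 27330/503118 = 27330*(1/503118) = 4555/83853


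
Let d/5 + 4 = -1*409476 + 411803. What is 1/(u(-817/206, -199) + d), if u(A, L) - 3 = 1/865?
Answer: 865/10049571 ≈ 8.6073e-5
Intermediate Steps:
u(A, L) = 2596/865 (u(A, L) = 3 + 1/865 = 2596/865)
d = 11615 (d = -20 + 5*(-1*409476 + 411803) = -20 + 5*(-409476 + 411803) = -20 + 5*2327 = -20 + 11635 = 11615)
1/(u(-817/206, -199) + d) = 1/(2596/865 + 11615) = 1/(10049571/865) = 865/10049571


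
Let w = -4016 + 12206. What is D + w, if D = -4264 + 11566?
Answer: 15492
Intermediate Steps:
w = 8190
D = 7302
D + w = 7302 + 8190 = 15492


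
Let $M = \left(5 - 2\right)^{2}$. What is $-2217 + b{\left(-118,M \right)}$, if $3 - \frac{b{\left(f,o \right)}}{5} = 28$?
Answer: $-2342$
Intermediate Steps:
$M = 9$ ($M = 3^{2} = 9$)
$b{\left(f,o \right)} = -125$ ($b{\left(f,o \right)} = 15 - 140 = -125$)
$-2217 + b{\left(-118,M \right)} = -2217 - 125 = -2342$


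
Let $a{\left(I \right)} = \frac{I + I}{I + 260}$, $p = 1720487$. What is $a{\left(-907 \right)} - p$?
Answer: $- \frac{1113153275}{647} \approx -1.7205 \cdot 10^{6}$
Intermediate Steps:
$a{\left(I \right)} = \frac{2 I}{260 + I}$
$a{\left(-907 \right)} - p = 2 \left(-907\right) \frac{1}{260 - 907} - 1720487 = 2 \left(-907\right) \frac{1}{-647} - 1720487 = 2 \left(-907\right) \left(- \frac{1}{647}\right) - 1720487 = \frac{1814}{647} - 1720487 = - \frac{1113153275}{647}$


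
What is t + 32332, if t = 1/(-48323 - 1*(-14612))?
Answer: 1089944051/33711 ≈ 32332.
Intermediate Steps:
t = -1/33711 (t = 1/(-48323 + 14612) = 1/(-33711) = -1/33711 ≈ -2.9664e-5)
t + 32332 = -1/33711 + 32332 = 1089944051/33711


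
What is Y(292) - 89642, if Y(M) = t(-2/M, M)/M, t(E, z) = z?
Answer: -89641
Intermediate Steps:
Y(M) = 1 (Y(M) = M/M = 1)
Y(292) - 89642 = 1 - 89642 = -89641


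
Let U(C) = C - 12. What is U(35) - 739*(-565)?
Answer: 417558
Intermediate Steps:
U(C) = -12 + C
U(35) - 739*(-565) = (-12 + 35) - 739*(-565) = 23 + 417535 = 417558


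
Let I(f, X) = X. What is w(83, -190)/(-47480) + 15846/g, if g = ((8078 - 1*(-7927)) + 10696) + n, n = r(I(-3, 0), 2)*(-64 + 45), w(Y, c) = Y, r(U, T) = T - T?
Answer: 750151897/1267763480 ≈ 0.59171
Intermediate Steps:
r(U, T) = 0
n = 0 (n = 0*(-64 + 45) = 0*(-19) = 0)
g = 26701 (g = ((8078 - 1*(-7927)) + 10696) + 0 = ((8078 + 7927) + 10696) + 0 = (16005 + 10696) + 0 = 26701 + 0 = 26701)
w(83, -190)/(-47480) + 15846/g = 83/(-47480) + 15846/26701 = 83*(-1/47480) + 15846*(1/26701) = -83/47480 + 15846/26701 = 750151897/1267763480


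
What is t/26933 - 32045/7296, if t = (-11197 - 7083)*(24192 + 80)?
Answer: -3238041067345/196503168 ≈ -16478.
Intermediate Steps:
t = -443692160 (t = -18280*24272 = -443692160)
t/26933 - 32045/7296 = -443692160/26933 - 32045/7296 = -3238041067345/196503168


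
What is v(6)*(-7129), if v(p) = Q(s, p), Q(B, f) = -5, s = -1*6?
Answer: 35645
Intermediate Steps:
s = -6
v(p) = -5
v(6)*(-7129) = -5*(-7129) = 35645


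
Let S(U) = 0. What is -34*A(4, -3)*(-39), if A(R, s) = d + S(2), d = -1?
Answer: -1326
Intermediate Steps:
A(R, s) = -1 (A(R, s) = -1 + 0 = -1)
-34*A(4, -3)*(-39) = -34*(-1)*(-39) = 34*(-39) = -1326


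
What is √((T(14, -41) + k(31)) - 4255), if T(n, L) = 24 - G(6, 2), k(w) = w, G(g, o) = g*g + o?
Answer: I*√4238 ≈ 65.1*I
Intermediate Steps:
G(g, o) = o + g² (G(g, o) = g² + o = o + g²)
T(n, L) = -14 (T(n, L) = 24 - (2 + 6²) = 24 - (2 + 36) = 24 - 1*38 = 24 - 38 = -14)
√((T(14, -41) + k(31)) - 4255) = √((-14 + 31) - 4255) = √(17 - 4255) = √(-4238) = I*√4238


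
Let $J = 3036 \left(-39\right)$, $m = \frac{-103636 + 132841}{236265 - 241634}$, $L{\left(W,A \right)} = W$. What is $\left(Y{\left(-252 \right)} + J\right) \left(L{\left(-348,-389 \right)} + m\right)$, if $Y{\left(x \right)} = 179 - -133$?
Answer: $\frac{292168692}{7} \approx 4.1738 \cdot 10^{7}$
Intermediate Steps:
$Y{\left(x \right)} = 312$ ($Y{\left(x \right)} = 179 + 133 = 312$)
$m = - \frac{495}{91}$ ($m = \frac{29205}{-5369} = 29205 \left(- \frac{1}{5369}\right) = - \frac{495}{91} \approx -5.4396$)
$J = -118404$
$\left(Y{\left(-252 \right)} + J\right) \left(L{\left(-348,-389 \right)} + m\right) = \left(312 - 118404\right) \left(-348 - \frac{495}{91}\right) = \left(-118092\right) \left(- \frac{32163}{91}\right) = \frac{292168692}{7}$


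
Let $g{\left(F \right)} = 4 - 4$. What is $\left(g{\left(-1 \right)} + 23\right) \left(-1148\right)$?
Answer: $-26404$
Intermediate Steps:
$g{\left(F \right)} = 0$
$\left(g{\left(-1 \right)} + 23\right) \left(-1148\right) = \left(0 + 23\right) \left(-1148\right) = 23 \left(-1148\right) = -26404$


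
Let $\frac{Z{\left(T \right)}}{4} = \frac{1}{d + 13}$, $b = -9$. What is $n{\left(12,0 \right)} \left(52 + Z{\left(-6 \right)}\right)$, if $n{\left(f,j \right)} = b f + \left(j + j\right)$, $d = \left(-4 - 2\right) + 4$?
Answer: $- \frac{62208}{11} \approx -5655.3$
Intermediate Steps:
$d = -2$ ($d = -6 + 4 = -2$)
$n{\left(f,j \right)} = - 9 f + 2 j$ ($n{\left(f,j \right)} = - 9 f + \left(j + j\right) = - 9 f + 2 j$)
$Z{\left(T \right)} = \frac{4}{11}$ ($Z{\left(T \right)} = \frac{4}{-2 + 13} = \frac{4}{11}$)
$n{\left(12,0 \right)} \left(52 + Z{\left(-6 \right)}\right) = \left(\left(-9\right) 12 + 2 \cdot 0\right) \left(52 + \frac{4}{11}\right) = \left(-108 + 0\right) \frac{576}{11} = \left(-108\right) \frac{576}{11} = - \frac{62208}{11}$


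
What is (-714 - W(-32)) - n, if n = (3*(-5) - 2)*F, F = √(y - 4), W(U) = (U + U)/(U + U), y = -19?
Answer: -715 + 17*I*√23 ≈ -715.0 + 81.529*I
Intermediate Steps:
W(U) = 1 (W(U) = (2*U)/((2*U)) = (2*U)*(1/(2*U)) = 1)
F = I*√23 (F = √(-19 - 4) = √(-23) = I*√23 ≈ 4.7958*I)
n = -17*I*√23 (n = (3*(-5) - 2)*(I*√23) = (-15 - 2)*(I*√23) = -17*I*√23 ≈ -81.529*I)
(-714 - W(-32)) - n = (-714 - 1*1) - (-17)*I*√23 = (-714 - 1) + 17*I*√23 = -715 + 17*I*√23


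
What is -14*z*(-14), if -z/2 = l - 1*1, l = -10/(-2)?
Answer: -1568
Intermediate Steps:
l = 5 (l = -10*(-½) = 5)
z = -8 (z = -2*(5 - 1*1) = -2*(5 - 1) = -2*4 = -8)
-14*z*(-14) = -14*(-8)*(-14) = 112*(-14) = -1568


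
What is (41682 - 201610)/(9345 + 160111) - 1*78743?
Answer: -1667954217/21182 ≈ -78744.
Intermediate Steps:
(41682 - 201610)/(9345 + 160111) - 1*78743 = -159928/169456 - 78743 = -159928*1/169456 - 78743 = -19991/21182 - 78743 = -1667954217/21182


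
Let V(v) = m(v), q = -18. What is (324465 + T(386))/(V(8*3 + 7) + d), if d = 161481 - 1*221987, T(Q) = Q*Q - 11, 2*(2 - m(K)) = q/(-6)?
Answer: -946900/121011 ≈ -7.8249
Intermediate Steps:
m(K) = 1/2 (m(K) = 2 - (-9)/(-6) = 2 - (-9)*(-1)/6 = 2 - 1/2*3 = 2 - 3/2 = 1/2)
T(Q) = -11 + Q**2 (T(Q) = Q**2 - 11 = -11 + Q**2)
V(v) = 1/2
d = -60506 (d = 161481 - 221987 = -60506)
(324465 + T(386))/(V(8*3 + 7) + d) = (324465 + (-11 + 386**2))/(1/2 - 60506) = (324465 + (-11 + 148996))/(-121011/2) = (324465 + 148985)*(-2/121011) = 473450*(-2/121011) = -946900/121011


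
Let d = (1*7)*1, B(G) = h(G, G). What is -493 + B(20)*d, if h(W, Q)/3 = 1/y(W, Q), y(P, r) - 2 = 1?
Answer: -486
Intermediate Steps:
y(P, r) = 3 (y(P, r) = 2 + 1 = 3)
h(W, Q) = 1 (h(W, Q) = 3/3 = 3*(⅓) = 1)
B(G) = 1
d = 7 (d = 7*1 = 7)
-493 + B(20)*d = -493 + 1*7 = -493 + 7 = -486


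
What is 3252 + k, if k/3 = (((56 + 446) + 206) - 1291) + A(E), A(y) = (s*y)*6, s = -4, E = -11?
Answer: 2295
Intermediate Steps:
A(y) = -24*y (A(y) = -4*y*6 = -24*y)
k = -957 (k = 3*((((56 + 446) + 206) - 1291) - 24*(-11)) = 3*(((502 + 206) - 1291) + 264) = 3*((708 - 1291) + 264) = 3*(-583 + 264) = 3*(-319) = -957)
3252 + k = 3252 - 957 = 2295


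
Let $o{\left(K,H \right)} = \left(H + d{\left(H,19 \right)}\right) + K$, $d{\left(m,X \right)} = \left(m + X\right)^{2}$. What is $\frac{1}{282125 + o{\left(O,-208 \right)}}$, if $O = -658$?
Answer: $\frac{1}{316980} \approx 3.1548 \cdot 10^{-6}$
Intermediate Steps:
$d{\left(m,X \right)} = \left(X + m\right)^{2}$
$o{\left(K,H \right)} = H + K + \left(19 + H\right)^{2}$ ($o{\left(K,H \right)} = \left(H + \left(19 + H\right)^{2}\right) + K = H + K + \left(19 + H\right)^{2}$)
$\frac{1}{282125 + o{\left(O,-208 \right)}} = \frac{1}{282125 - \left(866 - \left(19 - 208\right)^{2}\right)} = \frac{1}{282125 - \left(866 - 35721\right)} = \frac{1}{282125 - -34855} = \frac{1}{282125 + 34855} = \frac{1}{316980}$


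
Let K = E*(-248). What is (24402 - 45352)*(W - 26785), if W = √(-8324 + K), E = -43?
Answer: 561145750 - 125700*√65 ≈ 5.6013e+8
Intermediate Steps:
K = 10664 (K = -43*(-248) = 10664)
W = 6*√65 (W = √(-8324 + 10664) = √2340 = 6*√65 ≈ 48.374)
(24402 - 45352)*(W - 26785) = (24402 - 45352)*(6*√65 - 26785) = -20950*(-26785 + 6*√65) = 561145750 - 125700*√65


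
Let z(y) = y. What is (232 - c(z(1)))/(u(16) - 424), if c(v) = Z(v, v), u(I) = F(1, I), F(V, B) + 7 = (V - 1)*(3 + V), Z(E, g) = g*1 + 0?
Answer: -231/431 ≈ -0.53596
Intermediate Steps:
Z(E, g) = g (Z(E, g) = g + 0 = g)
F(V, B) = -7 + (-1 + V)*(3 + V) (F(V, B) = -7 + (V - 1)*(3 + V) = -7 + (-1 + V)*(3 + V))
u(I) = -7 (u(I) = -10 + 1² + 2*1 = -10 + 1 + 2 = -7)
c(v) = v
(232 - c(z(1)))/(u(16) - 424) = (232 - 1*1)/(-7 - 424) = (232 - 1)/(-431) = 231*(-1/431) = -231/431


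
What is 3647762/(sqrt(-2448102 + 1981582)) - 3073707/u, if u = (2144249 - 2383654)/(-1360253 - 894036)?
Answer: -6929023879323/239405 - 1823881*I*sqrt(116630)/116630 ≈ -2.8943e+7 - 5340.6*I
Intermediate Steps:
u = 239405/2254289 (u = -239405/(-2254289) = -239405*(-1/2254289) = 239405/2254289 ≈ 0.10620)
3647762/(sqrt(-2448102 + 1981582)) - 3073707/u = 3647762/(sqrt(-2448102 + 1981582)) - 3073707/239405/2254289 = 3647762/(sqrt(-466520)) - 3073707*2254289/239405 = 3647762/((2*I*sqrt(116630))) - 6929023879323/239405 = 3647762*(-I*sqrt(116630)/233260) - 6929023879323/239405 = -1823881*I*sqrt(116630)/116630 - 6929023879323/239405 = -6929023879323/239405 - 1823881*I*sqrt(116630)/116630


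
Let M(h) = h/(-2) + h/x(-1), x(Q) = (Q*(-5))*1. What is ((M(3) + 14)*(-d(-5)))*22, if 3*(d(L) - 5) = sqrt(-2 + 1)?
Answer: -1441 - 1441*I/15 ≈ -1441.0 - 96.067*I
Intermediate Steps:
x(Q) = -5*Q (x(Q) = -5*Q*1 = -5*Q)
M(h) = -3*h/10 (M(h) = h/(-2) + h/((-5*(-1))) = h*(-1/2) + h/5 = -h/2 + h*(1/5) = -h/2 + h/5 = -3*h/10)
d(L) = 5 + I/3 (d(L) = 5 + sqrt(-2 + 1)/3 = 5 + sqrt(-1)/3 = 5 + I/3)
((M(3) + 14)*(-d(-5)))*22 = ((-3/10*3 + 14)*(-(5 + I/3)))*22 = ((-9/10 + 14)*(-5 - I/3))*22 = (131*(-5 - I/3)/10)*22 = (-131/2 - 131*I/30)*22 = -1441 - 1441*I/15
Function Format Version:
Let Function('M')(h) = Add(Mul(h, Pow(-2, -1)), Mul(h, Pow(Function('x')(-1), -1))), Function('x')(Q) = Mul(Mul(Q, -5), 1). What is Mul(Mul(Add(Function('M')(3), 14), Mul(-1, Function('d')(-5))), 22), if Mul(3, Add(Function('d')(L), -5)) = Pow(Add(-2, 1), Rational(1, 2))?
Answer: Add(-1441, Mul(Rational(-1441, 15), I)) ≈ Add(-1441.0, Mul(-96.067, I))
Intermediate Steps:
Function('x')(Q) = Mul(-5, Q) (Function('x')(Q) = Mul(Mul(-5, Q), 1) = Mul(-5, Q))
Function('M')(h) = Mul(Rational(-3, 10), h) (Function('M')(h) = Add(Mul(h, Pow(-2, -1)), Mul(h, Pow(Mul(-5, -1), -1))) = Add(Mul(h, Rational(-1, 2)), Mul(h, Pow(5, -1))) = Add(Mul(Rational(-1, 2), h), Mul(h, Rational(1, 5))) = Add(Mul(Rational(-1, 2), h), Mul(Rational(1, 5), h)) = Mul(Rational(-3, 10), h))
Function('d')(L) = Add(5, Mul(Rational(1, 3), I)) (Function('d')(L) = Add(5, Mul(Rational(1, 3), Pow(Add(-2, 1), Rational(1, 2)))) = Add(5, Mul(Rational(1, 3), Pow(-1, Rational(1, 2)))) = Add(5, Mul(Rational(1, 3), I)))
Mul(Mul(Add(Function('M')(3), 14), Mul(-1, Function('d')(-5))), 22) = Mul(Mul(Add(Mul(Rational(-3, 10), 3), 14), Mul(-1, Add(5, Mul(Rational(1, 3), I)))), 22) = Mul(Mul(Add(Rational(-9, 10), 14), Add(-5, Mul(Rational(-1, 3), I))), 22) = Mul(Mul(Rational(131, 10), Add(-5, Mul(Rational(-1, 3), I))), 22) = Mul(Add(Rational(-131, 2), Mul(Rational(-131, 30), I)), 22) = Add(-1441, Mul(Rational(-1441, 15), I))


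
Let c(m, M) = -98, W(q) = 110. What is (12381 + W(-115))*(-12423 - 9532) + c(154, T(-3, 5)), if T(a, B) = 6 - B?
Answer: -274240003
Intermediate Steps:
(12381 + W(-115))*(-12423 - 9532) + c(154, T(-3, 5)) = (12381 + 110)*(-12423 - 9532) - 98 = 12491*(-21955) - 98 = -274239905 - 98 = -274240003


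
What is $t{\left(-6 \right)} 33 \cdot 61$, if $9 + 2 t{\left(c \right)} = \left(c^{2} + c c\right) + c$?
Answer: $\frac{114741}{2} \approx 57371.0$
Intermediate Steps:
$t{\left(c \right)} = - \frac{9}{2} + c^{2} + \frac{c}{2}$ ($t{\left(c \right)} = - \frac{9}{2} + \frac{\left(c^{2} + c c\right) + c}{2} = - \frac{9}{2} + \frac{\left(c^{2} + c^{2}\right) + c}{2} = - \frac{9}{2} + \frac{2 c^{2} + c}{2} = - \frac{9}{2} + \frac{c + 2 c^{2}}{2} = - \frac{9}{2} + \left(c^{2} + \frac{c}{2}\right) = - \frac{9}{2} + c^{2} + \frac{c}{2}$)
$t{\left(-6 \right)} 33 \cdot 61 = \left(- \frac{9}{2} + \left(-6\right)^{2} + \frac{1}{2} \left(-6\right)\right) 33 \cdot 61 = \left(- \frac{9}{2} + 36 - 3\right) 33 \cdot 61 = \frac{57}{2} \cdot 33 \cdot 61 = \frac{1881}{2} \cdot 61 = \frac{114741}{2}$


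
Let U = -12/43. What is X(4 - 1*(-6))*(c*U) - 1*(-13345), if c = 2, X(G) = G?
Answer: 573595/43 ≈ 13339.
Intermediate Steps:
U = -12/43 (U = -12*1/43 = -12/43 ≈ -0.27907)
X(4 - 1*(-6))*(c*U) - 1*(-13345) = (4 - 1*(-6))*(2*(-12/43)) - 1*(-13345) = (4 + 6)*(-24/43) + 13345 = 10*(-24/43) + 13345 = -240/43 + 13345 = 573595/43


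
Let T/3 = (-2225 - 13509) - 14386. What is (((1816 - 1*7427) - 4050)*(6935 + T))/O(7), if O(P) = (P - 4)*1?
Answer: 805968925/3 ≈ 2.6866e+8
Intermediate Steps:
T = -90360 (T = 3*((-2225 - 13509) - 14386) = 3*(-15734 - 14386) = 3*(-30120) = -90360)
O(P) = -4 + P (O(P) = (-4 + P)*1 = -4 + P)
(((1816 - 1*7427) - 4050)*(6935 + T))/O(7) = (((1816 - 1*7427) - 4050)*(6935 - 90360))/(-4 + 7) = (((1816 - 7427) - 4050)*(-83425))/3 = ((-5611 - 4050)*(-83425))*(⅓) = -9661*(-83425)*(⅓) = 805968925*(⅓) = 805968925/3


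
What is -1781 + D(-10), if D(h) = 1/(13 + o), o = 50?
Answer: -112202/63 ≈ -1781.0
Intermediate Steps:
D(h) = 1/63 (D(h) = 1/(13 + 50) = 1/63)
-1781 + D(-10) = -1781 + 1/63 = -112202/63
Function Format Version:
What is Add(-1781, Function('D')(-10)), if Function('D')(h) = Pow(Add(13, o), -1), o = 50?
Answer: Rational(-112202, 63) ≈ -1781.0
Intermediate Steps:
Function('D')(h) = Rational(1, 63) (Function('D')(h) = Pow(Add(13, 50), -1) = Pow(63, -1) = Rational(1, 63))
Add(-1781, Function('D')(-10)) = Add(-1781, Rational(1, 63)) = Rational(-112202, 63)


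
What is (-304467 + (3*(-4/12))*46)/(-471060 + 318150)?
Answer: 304513/152910 ≈ 1.9915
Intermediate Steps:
(-304467 + (3*(-4/12))*46)/(-471060 + 318150) = (-304467 + (3*(-4*1/12))*46)/(-152910) = (-304467 + (3*(-⅓))*46)*(-1/152910) = (-304467 - 1*46)*(-1/152910) = (-304467 - 46)*(-1/152910) = -304513*(-1/152910) = 304513/152910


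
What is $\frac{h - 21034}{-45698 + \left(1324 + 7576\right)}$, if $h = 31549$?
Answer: $- \frac{3505}{12266} \approx -0.28575$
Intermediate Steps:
$\frac{h - 21034}{-45698 + \left(1324 + 7576\right)} = \frac{31549 - 21034}{-45698 + \left(1324 + 7576\right)} = \frac{10515}{-45698 + 8900} = \frac{10515}{-36798} = 10515 \left(- \frac{1}{36798}\right) = - \frac{3505}{12266}$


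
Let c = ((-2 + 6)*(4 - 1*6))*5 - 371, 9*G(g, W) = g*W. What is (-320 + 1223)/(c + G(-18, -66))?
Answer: -301/93 ≈ -3.2366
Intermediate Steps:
G(g, W) = W*g/9 (G(g, W) = (g*W)/9 = (W*g)/9 = W*g/9)
c = -411 (c = (4*(4 - 6))*5 - 371 = (4*(-2))*5 - 371 = -8*5 - 371 = -40 - 371 = -411)
(-320 + 1223)/(c + G(-18, -66)) = (-320 + 1223)/(-411 + (⅑)*(-66)*(-18)) = 903/(-411 + 132) = 903/(-279) = 903*(-1/279) = -301/93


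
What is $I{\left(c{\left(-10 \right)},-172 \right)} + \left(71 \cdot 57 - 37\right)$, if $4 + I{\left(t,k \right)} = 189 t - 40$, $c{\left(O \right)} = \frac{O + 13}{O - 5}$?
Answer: $\frac{19641}{5} \approx 3928.2$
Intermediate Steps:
$c{\left(O \right)} = \frac{13 + O}{-5 + O}$
$I{\left(t,k \right)} = -44 + 189 t$ ($I{\left(t,k \right)} = -4 + \left(189 t - 40\right) = -4 + \left(-40 + 189 t\right) = -44 + 189 t$)
$I{\left(c{\left(-10 \right)},-172 \right)} + \left(71 \cdot 57 - 37\right) = \left(-44 + 189 \frac{13 - 10}{-5 - 10}\right) + \left(71 \cdot 57 - 37\right) = \left(-44 + 189 \frac{1}{-15} \cdot 3\right) + \left(4047 - 37\right) = \left(-44 + 189 \left(\left(- \frac{1}{15}\right) 3\right)\right) + 4010 = \left(-44 + 189 \left(- \frac{1}{5}\right)\right) + 4010 = \left(-44 - \frac{189}{5}\right) + 4010 = - \frac{409}{5} + 4010 = \frac{19641}{5}$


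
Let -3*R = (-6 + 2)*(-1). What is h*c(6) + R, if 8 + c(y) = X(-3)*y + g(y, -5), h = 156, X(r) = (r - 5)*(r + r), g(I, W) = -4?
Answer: 129164/3 ≈ 43055.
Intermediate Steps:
X(r) = 2*r*(-5 + r) (X(r) = (-5 + r)*(2*r) = 2*r*(-5 + r))
c(y) = -12 + 48*y (c(y) = -8 + ((2*(-3)*(-5 - 3))*y - 4) = -8 + ((2*(-3)*(-8))*y - 4) = -8 + (48*y - 4) = -8 + (-4 + 48*y) = -12 + 48*y)
R = -4/3 (R = -(-6 + 2)*(-1)/3 = -(-4)*(-1)/3 = -⅓*4 = -4/3 ≈ -1.3333)
h*c(6) + R = 156*(-12 + 48*6) - 4/3 = 156*(-12 + 288) - 4/3 = 156*276 - 4/3 = 43056 - 4/3 = 129164/3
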